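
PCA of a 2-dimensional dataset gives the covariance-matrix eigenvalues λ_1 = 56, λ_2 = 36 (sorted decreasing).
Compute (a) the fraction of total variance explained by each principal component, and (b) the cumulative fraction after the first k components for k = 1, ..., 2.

Step 1 — total variance = trace(Sigma) = Σ λ_i = 56 + 36 = 92.

Step 2 — fraction explained by component i = λ_i / Σ λ:
  PC1: 56/92 = 0.6087
  PC2: 36/92 = 0.3913

Step 3 — cumulative fraction after k components = (λ_1 + ... + λ_k) / Σ λ:
  k = 1: 56/92 = 0.6087
  k = 2: (56 + 36)/92 = 92/92 = 1

Summary (fraction, with percent):

explained: PC1 0.6087 (60.87%), PC2 0.3913 (39.13%);  cumulative: 0.6087, 1


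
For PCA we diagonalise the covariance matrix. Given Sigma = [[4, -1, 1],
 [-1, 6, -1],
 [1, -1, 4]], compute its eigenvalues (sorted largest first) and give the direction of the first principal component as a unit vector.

Step 1 — characteristic polynomial p(λ) = det(λI - Sigma) = λ³ - tr·λ² + c_1·λ - det, where tr = trace, c_1 = sum of the principal 2×2 minors, det = det(Sigma):
  tr = 4 + 6 + 4 = 14,
  c_1 = (4·6 - (-1)²) + (4·4 - (1)²) + (6·4 - (-1)²) = 23 + 15 + 23 = 61,
  det = 4·(6·4 - (-1)²) - (-1)·((-1)·4 - (-1)·(1)) + (1)·((-1)·(-1) - 6·(1)) = 4·(23) - (-1)·(-3) + (1)·(-5) = 84.
  So p(λ) = λ³ - 14λ² + 61λ - 84.
Step 2 — look for an integer root (rational root theorem: any rational root is an integer divisor of 84). Testing λ = 3:
  p(3) = 27 - 126 + 183 - 84 = 0  ✓
  Dividing out (λ - 3): p(λ) = (λ - 3)(λ² - 11λ + 28).
Step 3 — remaining eigenvalues from the quadratic λ² - 11λ + 28 = 0:
  Δ = 11² - 4·28 = 121 - 112 = 9,  λ = (11 ± √9)/2 = (11 ± 3)/2 = 7 or 4.
  Sorted: λ_1 = 7,  λ_2 = 4,  λ_3 = 3  (check: sum = 14 = tr ✓).

Step 4 — unit eigenvector for λ_1 = 7: v spans the null space of (Sigma - λ_1 I), whose rows are
  r_1 = (-3, -1, 1),  r_2 = (-1, -1, -1),  r_3 = (1, -1, -3).
  v is orthogonal to every row, so take v ∝ r_1 × r_2 = ((-1)·(-1) - (1)·(-1), (1)·(-1) - (-3)·(-1), (-3)·(-1) - (-1)·(-1)) = (2, -4, 2).
  Rescale (divide by 2): u = (1, -2, 1).
  ||u|| = √((1)² + (-2)² + (1)²) = √(6) ≈ 2.4495,  v_1 = u/||u|| ≈ (0.4082, -0.8165, 0.4082) (||v_1|| = 1).

λ_1 = 7,  λ_2 = 4,  λ_3 = 3;  v_1 ≈ (0.4082, -0.8165, 0.4082)


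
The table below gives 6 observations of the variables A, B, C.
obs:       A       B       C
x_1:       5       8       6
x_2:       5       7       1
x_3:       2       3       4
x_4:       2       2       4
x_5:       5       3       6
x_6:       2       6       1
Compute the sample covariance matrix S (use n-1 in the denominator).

Step 1 — column means:
  mean(A) = (5 + 5 + 2 + 2 + 5 + 2) / 6 = 21/6 = 3.5
  mean(B) = (8 + 7 + 3 + 2 + 3 + 6) / 6 = 29/6 = 4.8333
  mean(C) = (6 + 1 + 4 + 4 + 6 + 1) / 6 = 22/6 = 3.6667

Step 2 — sample covariance S[i,j] = (1/(n-1)) · Σ_k (x_{k,i} - mean_i) · (x_{k,j} - mean_j), with n-1 = 5.
  S[A,A] = ((1.5)·(1.5) + (1.5)·(1.5) + (-1.5)·(-1.5) + (-1.5)·(-1.5) + (1.5)·(1.5) + (-1.5)·(-1.5)) / 5 = 13.5/5 = 2.7
  S[A,B] = ((1.5)·(3.1667) + (1.5)·(2.1667) + (-1.5)·(-1.8333) + (-1.5)·(-2.8333) + (1.5)·(-1.8333) + (-1.5)·(1.1667)) / 5 = 10.5/5 = 2.1
  S[A,C] = ((1.5)·(2.3333) + (1.5)·(-2.6667) + (-1.5)·(0.3333) + (-1.5)·(0.3333) + (1.5)·(2.3333) + (-1.5)·(-2.6667)) / 5 = 6/5 = 1.2
  S[B,B] = ((3.1667)·(3.1667) + (2.1667)·(2.1667) + (-1.8333)·(-1.8333) + (-2.8333)·(-2.8333) + (-1.8333)·(-1.8333) + (1.1667)·(1.1667)) / 5 = 30.8333/5 = 6.1667
  S[B,C] = ((3.1667)·(2.3333) + (2.1667)·(-2.6667) + (-1.8333)·(0.3333) + (-2.8333)·(0.3333) + (-1.8333)·(2.3333) + (1.1667)·(-2.6667)) / 5 = -7.3333/5 = -1.4667
  S[C,C] = ((2.3333)·(2.3333) + (-2.6667)·(-2.6667) + (0.3333)·(0.3333) + (0.3333)·(0.3333) + (2.3333)·(2.3333) + (-2.6667)·(-2.6667)) / 5 = 25.3333/5 = 5.0667

S is symmetric (S[j,i] = S[i,j]). Assembling:

S = [[2.7, 2.1, 1.2],
 [2.1, 6.1667, -1.4667],
 [1.2, -1.4667, 5.0667]]


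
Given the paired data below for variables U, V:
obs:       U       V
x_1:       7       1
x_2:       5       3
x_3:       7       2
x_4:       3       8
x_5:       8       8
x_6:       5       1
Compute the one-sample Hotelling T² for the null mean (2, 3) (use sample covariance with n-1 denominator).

Step 1 — sample mean vector:
  mean(U) = (7 + 5 + 7 + 3 + 8 + 5) / 6 = 35/6 = 5.8333
  mean(V) = (1 + 3 + 2 + 8 + 8 + 1) / 6 = 23/6 = 3.8333
  x̄ = (5.8333, 3.8333),  deviation x̄ - mu_0 = (5.8333, 3.8333) - (2, 3) = (3.8333, 0.8333).

Step 2 — sample covariance matrix, S[i,j] = (1/(n-1)) · Σ_k (x_{k,i} - mean_i) · (x_{k,j} - mean_j), divisor n-1 = 5:
  S[U,U] = ((1.1667)·(1.1667) + (-0.8333)·(-0.8333) + (1.1667)·(1.1667) + (-2.8333)·(-2.8333) + (2.1667)·(2.1667) + (-0.8333)·(-0.8333)) / 5 = 16.8333/5 = 3.3667
  S[U,V] = ((1.1667)·(-2.8333) + (-0.8333)·(-0.8333) + (1.1667)·(-1.8333) + (-2.8333)·(4.1667) + (2.1667)·(4.1667) + (-0.8333)·(-2.8333)) / 5 = -5.1667/5 = -1.0333
  S[V,V] = ((-2.8333)·(-2.8333) + (-0.8333)·(-0.8333) + (-1.8333)·(-1.8333) + (4.1667)·(4.1667) + (4.1667)·(4.1667) + (-2.8333)·(-2.8333)) / 5 = 54.8333/5 = 10.9667
  S = [[3.3667, -1.0333],
 [-1.0333, 10.9667]].

Step 3 — invert S. det(S) = 3.3667·10.9667 - (-1.0333)² = 35.8533.
  S^{-1} = (1/det) · [[d, -b], [-b, a]] = [[0.3059, 0.0288],
 [0.0288, 0.0939]].

Step 4 — quadratic form (x̄ - mu_0)^T · S^{-1} · (x̄ - mu_0):
  S^{-1} · (x̄ - mu_0) = (1.1965, 0.1887),
  (x̄ - mu_0)^T · [...] = (3.8333)·(1.1965) + (0.8333)·(0.1887) = 4.744.

Step 5 — scale by n: T² = 6 · 4.744 = 28.4641.

T² ≈ 28.4641


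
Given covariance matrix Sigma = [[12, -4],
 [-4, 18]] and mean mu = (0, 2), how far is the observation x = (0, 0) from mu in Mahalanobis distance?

Step 1 — centre the observation: (x - mu) = (0, -2).

Step 2 — invert Sigma. det(Sigma) = 12·18 - (-4)² = 200.
  Sigma^{-1} = (1/det) · [[d, -b], [-b, a]] = [[0.09, 0.02],
 [0.02, 0.06]].

Step 3 — form the quadratic (x - mu)^T · Sigma^{-1} · (x - mu):
  Sigma^{-1} · (x - mu) = (-0.04, -0.12).
  (x - mu)^T · [Sigma^{-1} · (x - mu)] = (0)·(-0.04) + (-2)·(-0.12) = 0.24.

Step 4 — take square root: d = √(0.24) ≈ 0.4899.

d(x, mu) = √(0.24) ≈ 0.4899


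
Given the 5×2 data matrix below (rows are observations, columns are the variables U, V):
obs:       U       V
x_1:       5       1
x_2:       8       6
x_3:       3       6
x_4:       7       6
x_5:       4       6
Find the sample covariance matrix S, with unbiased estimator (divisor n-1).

Step 1 — column means:
  mean(U) = (5 + 8 + 3 + 7 + 4) / 5 = 27/5 = 5.4
  mean(V) = (1 + 6 + 6 + 6 + 6) / 5 = 25/5 = 5

Step 2 — sample covariance S[i,j] = (1/(n-1)) · Σ_k (x_{k,i} - mean_i) · (x_{k,j} - mean_j), with n-1 = 4.
  S[U,U] = ((-0.4)·(-0.4) + (2.6)·(2.6) + (-2.4)·(-2.4) + (1.6)·(1.6) + (-1.4)·(-1.4)) / 4 = 17.2/4 = 4.3
  S[U,V] = ((-0.4)·(-4) + (2.6)·(1) + (-2.4)·(1) + (1.6)·(1) + (-1.4)·(1)) / 4 = 2/4 = 0.5
  S[V,V] = ((-4)·(-4) + (1)·(1) + (1)·(1) + (1)·(1) + (1)·(1)) / 4 = 20/4 = 5

S is symmetric (S[j,i] = S[i,j]). Assembling:

S = [[4.3, 0.5],
 [0.5, 5]]


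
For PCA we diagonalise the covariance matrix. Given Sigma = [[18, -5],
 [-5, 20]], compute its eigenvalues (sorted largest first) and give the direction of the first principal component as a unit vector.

Step 1 — characteristic polynomial of 2×2 Sigma:
  det(Sigma - λI) = λ² - trace · λ + det = 0.
  trace = 18 + 20 = 38, det = 18·20 - (-5)² = 335.
Step 2 — discriminant:
  Δ = trace² - 4·det = 1444 - 1340 = 104.
Step 3 — eigenvalues:
  λ = (trace ± √Δ)/2 = (38 ± 10.198)/2,
  λ_1 = 24.099,  λ_2 = 13.901.

Step 4 — unit eigenvector for λ_1: solve (Sigma - λ_1 I)v = 0. First row:
  (18 - 24.099)·v_x + (-5)·v_y = 0, i.e. (-6.099)·v_x + (-5)·v_y = 0,
  so v ∝ (b, λ_1 - a) = (-5, 6.099); multiply by -1 so the first entry is positive: u = (5, -6.099).
  ||u|| = √((5)² + (-6.099)²) = √(62.198) ≈ 7.8866,
  v_1 = u/||u|| ≈ (0.634, -0.7733) (||v_1|| = 1).

λ_1 = 24.099,  λ_2 = 13.901;  v_1 ≈ (0.634, -0.7733)


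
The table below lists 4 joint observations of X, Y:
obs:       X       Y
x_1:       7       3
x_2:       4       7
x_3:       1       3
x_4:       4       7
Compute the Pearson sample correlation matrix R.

Step 1 — column means:
  mean(X) = (7 + 4 + 1 + 4) / 4 = 16/4 = 4
  mean(Y) = (3 + 7 + 3 + 7) / 4 = 20/4 = 5

Step 2 — sample variances and covariances s[i,j] = (1/(n-1)) · Σ_k (x_{k,i} - mean_i) · (x_{k,j} - mean_j), with n-1 = 3:
  s[X,X] = ((3)·(3) + (0)·(0) + (-3)·(-3) + (0)·(0)) / 3 = 18/3 = 6
  s[X,Y] = ((3)·(-2) + (0)·(2) + (-3)·(-2) + (0)·(2)) / 3 = 0/3 = 0
  s[Y,Y] = ((-2)·(-2) + (2)·(2) + (-2)·(-2) + (2)·(2)) / 3 = 16/3 = 5.3333
  Sample standard deviations s_i = √(s[i,i]):
  s(X) = √(6) = 2.4495
  s(Y) = √(5.3333) = 2.3094

Step 3 — r_{ij} = s_{ij} / (s_i · s_j):
  r[X,X] = 1 (diagonal).
  r[X,Y] = 0 / (2.4495 · 2.3094) = 0 / 5.6569 = 0
  r[Y,Y] = 1 (diagonal).

R is symmetric with unit diagonal. Assembling:

R = [[1, 0],
 [0, 1]]


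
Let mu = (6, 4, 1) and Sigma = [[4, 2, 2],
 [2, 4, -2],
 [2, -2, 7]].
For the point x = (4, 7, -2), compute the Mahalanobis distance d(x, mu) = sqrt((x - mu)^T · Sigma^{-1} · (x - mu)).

Step 1 — centre the observation: (x - mu) = (-2, 3, -3).

Step 2 — invert Sigma (cofactor / det for 3×3, or solve directly):
  Sigma^{-1} = [[0.6667, -0.5, -0.3333],
 [-0.5, 0.6667, 0.3333],
 [-0.3333, 0.3333, 0.3333]].

Step 3 — form the quadratic (x - mu)^T · Sigma^{-1} · (x - mu):
  Sigma^{-1} · (x - mu) = (-1.8333, 2, 0.6667).
  (x - mu)^T · [Sigma^{-1} · (x - mu)] = (-2)·(-1.8333) + (3)·(2) + (-3)·(0.6667) = 7.6667.

Step 4 — take square root: d = √(7.6667) ≈ 2.7689.

d(x, mu) = √(7.6667) ≈ 2.7689


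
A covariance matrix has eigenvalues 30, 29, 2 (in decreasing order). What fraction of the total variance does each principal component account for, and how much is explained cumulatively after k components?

Step 1 — total variance = trace(Sigma) = Σ λ_i = 30 + 29 + 2 = 61.

Step 2 — fraction explained by component i = λ_i / Σ λ:
  PC1: 30/61 = 0.4918
  PC2: 29/61 = 0.4754
  PC3: 2/61 = 0.0328

Step 3 — cumulative fraction after k components = (λ_1 + ... + λ_k) / Σ λ:
  k = 1: 30/61 = 0.4918
  k = 2: (30 + 29)/61 = 59/61 = 0.9672
  k = 3: (30 + 29 + 2)/61 = 61/61 = 1

Summary (fraction, with percent):

explained: PC1 0.4918 (49.18%), PC2 0.4754 (47.54%), PC3 0.0328 (3.28%);  cumulative: 0.4918, 0.9672, 1


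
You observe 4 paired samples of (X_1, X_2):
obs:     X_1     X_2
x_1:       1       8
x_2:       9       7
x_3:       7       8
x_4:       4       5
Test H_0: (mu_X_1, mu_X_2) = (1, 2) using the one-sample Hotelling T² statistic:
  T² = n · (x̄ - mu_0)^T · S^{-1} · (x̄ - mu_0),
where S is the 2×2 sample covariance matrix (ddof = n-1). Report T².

Step 1 — sample mean vector:
  mean(X_1) = (1 + 9 + 7 + 4) / 4 = 21/4 = 5.25
  mean(X_2) = (8 + 7 + 8 + 5) / 4 = 28/4 = 7
  x̄ = (5.25, 7),  deviation x̄ - mu_0 = (5.25, 7) - (1, 2) = (4.25, 5).

Step 2 — sample covariance matrix, S[i,j] = (1/(n-1)) · Σ_k (x_{k,i} - mean_i) · (x_{k,j} - mean_j), divisor n-1 = 3:
  S[X_1,X_1] = ((-4.25)·(-4.25) + (3.75)·(3.75) + (1.75)·(1.75) + (-1.25)·(-1.25)) / 3 = 36.75/3 = 12.25
  S[X_1,X_2] = ((-4.25)·(1) + (3.75)·(0) + (1.75)·(1) + (-1.25)·(-2)) / 3 = 0/3 = 0
  S[X_2,X_2] = ((1)·(1) + (0)·(0) + (1)·(1) + (-2)·(-2)) / 3 = 6/3 = 2
  S = [[12.25, 0],
 [0, 2]].

Step 3 — invert S. det(S) = 12.25·2 - (0)² = 24.5.
  S^{-1} = (1/det) · [[d, -b], [-b, a]] = [[0.0816, 0],
 [0, 0.5]].

Step 4 — quadratic form (x̄ - mu_0)^T · S^{-1} · (x̄ - mu_0):
  S^{-1} · (x̄ - mu_0) = (0.3469, 2.5),
  (x̄ - mu_0)^T · [...] = (4.25)·(0.3469) + (5)·(2.5) = 13.9745.

Step 5 — scale by n: T² = 4 · 13.9745 = 55.898.

T² ≈ 55.898


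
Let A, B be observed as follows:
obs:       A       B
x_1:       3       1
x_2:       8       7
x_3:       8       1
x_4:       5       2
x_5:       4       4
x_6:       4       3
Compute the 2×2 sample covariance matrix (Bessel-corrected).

Step 1 — column means:
  mean(A) = (3 + 8 + 8 + 5 + 4 + 4) / 6 = 32/6 = 5.3333
  mean(B) = (1 + 7 + 1 + 2 + 4 + 3) / 6 = 18/6 = 3

Step 2 — sample covariance S[i,j] = (1/(n-1)) · Σ_k (x_{k,i} - mean_i) · (x_{k,j} - mean_j), with n-1 = 5.
  S[A,A] = ((-2.3333)·(-2.3333) + (2.6667)·(2.6667) + (2.6667)·(2.6667) + (-0.3333)·(-0.3333) + (-1.3333)·(-1.3333) + (-1.3333)·(-1.3333)) / 5 = 23.3333/5 = 4.6667
  S[A,B] = ((-2.3333)·(-2) + (2.6667)·(4) + (2.6667)·(-2) + (-0.3333)·(-1) + (-1.3333)·(1) + (-1.3333)·(0)) / 5 = 9/5 = 1.8
  S[B,B] = ((-2)·(-2) + (4)·(4) + (-2)·(-2) + (-1)·(-1) + (1)·(1) + (0)·(0)) / 5 = 26/5 = 5.2

S is symmetric (S[j,i] = S[i,j]). Assembling:

S = [[4.6667, 1.8],
 [1.8, 5.2]]


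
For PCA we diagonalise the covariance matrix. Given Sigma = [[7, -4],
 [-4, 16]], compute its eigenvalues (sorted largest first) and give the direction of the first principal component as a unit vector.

Step 1 — characteristic polynomial of 2×2 Sigma:
  det(Sigma - λI) = λ² - trace · λ + det = 0.
  trace = 7 + 16 = 23, det = 7·16 - (-4)² = 96.
Step 2 — discriminant:
  Δ = trace² - 4·det = 529 - 384 = 145.
Step 3 — eigenvalues:
  λ = (trace ± √Δ)/2 = (23 ± 12.0416)/2,
  λ_1 = 17.5208,  λ_2 = 5.4792.

Step 4 — unit eigenvector for λ_1: solve (Sigma - λ_1 I)v = 0. First row:
  (7 - 17.5208)·v_x + (-4)·v_y = 0, i.e. (-10.5208)·v_x + (-4)·v_y = 0,
  so v ∝ (b, λ_1 - a) = (-4, 10.5208); multiply by -1 so the first entry is positive: u = (4, -10.5208).
  ||u|| = √((4)² + (-10.5208)²) = √(126.6872) ≈ 11.2555,
  v_1 = u/||u|| ≈ (0.3554, -0.9347) (||v_1|| = 1).

λ_1 = 17.5208,  λ_2 = 5.4792;  v_1 ≈ (0.3554, -0.9347)


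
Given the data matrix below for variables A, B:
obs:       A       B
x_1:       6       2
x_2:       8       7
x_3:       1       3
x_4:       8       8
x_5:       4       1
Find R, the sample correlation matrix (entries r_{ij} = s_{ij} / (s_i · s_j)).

Step 1 — column means:
  mean(A) = (6 + 8 + 1 + 8 + 4) / 5 = 27/5 = 5.4
  mean(B) = (2 + 7 + 3 + 8 + 1) / 5 = 21/5 = 4.2

Step 2 — sample variances and covariances s[i,j] = (1/(n-1)) · Σ_k (x_{k,i} - mean_i) · (x_{k,j} - mean_j), with n-1 = 4:
  s[A,A] = ((0.6)·(0.6) + (2.6)·(2.6) + (-4.4)·(-4.4) + (2.6)·(2.6) + (-1.4)·(-1.4)) / 4 = 35.2/4 = 8.8
  s[A,B] = ((0.6)·(-2.2) + (2.6)·(2.8) + (-4.4)·(-1.2) + (2.6)·(3.8) + (-1.4)·(-3.2)) / 4 = 25.6/4 = 6.4
  s[B,B] = ((-2.2)·(-2.2) + (2.8)·(2.8) + (-1.2)·(-1.2) + (3.8)·(3.8) + (-3.2)·(-3.2)) / 4 = 38.8/4 = 9.7
  Sample standard deviations s_i = √(s[i,i]):
  s(A) = √(8.8) = 2.9665
  s(B) = √(9.7) = 3.1145

Step 3 — r_{ij} = s_{ij} / (s_i · s_j):
  r[A,A] = 1 (diagonal).
  r[A,B] = 6.4 / (2.9665 · 3.1145) = 6.4 / 9.239 = 0.6927
  r[B,B] = 1 (diagonal).

R is symmetric with unit diagonal. Assembling:

R = [[1, 0.6927],
 [0.6927, 1]]


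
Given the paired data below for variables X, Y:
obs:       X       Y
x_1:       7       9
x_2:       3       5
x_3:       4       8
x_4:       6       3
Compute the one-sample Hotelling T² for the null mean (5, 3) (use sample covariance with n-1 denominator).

Step 1 — sample mean vector:
  mean(X) = (7 + 3 + 4 + 6) / 4 = 20/4 = 5
  mean(Y) = (9 + 5 + 8 + 3) / 4 = 25/4 = 6.25
  x̄ = (5, 6.25),  deviation x̄ - mu_0 = (5, 6.25) - (5, 3) = (0, 3.25).

Step 2 — sample covariance matrix, S[i,j] = (1/(n-1)) · Σ_k (x_{k,i} - mean_i) · (x_{k,j} - mean_j), divisor n-1 = 3:
  S[X,X] = ((2)·(2) + (-2)·(-2) + (-1)·(-1) + (1)·(1)) / 3 = 10/3 = 3.3333
  S[X,Y] = ((2)·(2.75) + (-2)·(-1.25) + (-1)·(1.75) + (1)·(-3.25)) / 3 = 3/3 = 1
  S[Y,Y] = ((2.75)·(2.75) + (-1.25)·(-1.25) + (1.75)·(1.75) + (-3.25)·(-3.25)) / 3 = 22.75/3 = 7.5833
  S = [[3.3333, 1],
 [1, 7.5833]].

Step 3 — invert S. det(S) = 3.3333·7.5833 - (1)² = 24.2778.
  S^{-1} = (1/det) · [[d, -b], [-b, a]] = [[0.3124, -0.0412],
 [-0.0412, 0.1373]].

Step 4 — quadratic form (x̄ - mu_0)^T · S^{-1} · (x̄ - mu_0):
  S^{-1} · (x̄ - mu_0) = (-0.1339, 0.4462),
  (x̄ - mu_0)^T · [...] = (0)·(-0.1339) + (3.25)·(0.4462) = 1.4502.

Step 5 — scale by n: T² = 4 · 1.4502 = 5.8009.

T² ≈ 5.8009


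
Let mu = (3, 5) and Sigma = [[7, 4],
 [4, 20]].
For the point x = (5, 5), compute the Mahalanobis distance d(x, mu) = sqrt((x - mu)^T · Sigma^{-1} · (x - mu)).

Step 1 — centre the observation: (x - mu) = (2, 0).

Step 2 — invert Sigma. det(Sigma) = 7·20 - (4)² = 124.
  Sigma^{-1} = (1/det) · [[d, -b], [-b, a]] = [[0.1613, -0.0323],
 [-0.0323, 0.0565]].

Step 3 — form the quadratic (x - mu)^T · Sigma^{-1} · (x - mu):
  Sigma^{-1} · (x - mu) = (0.3226, -0.0645).
  (x - mu)^T · [Sigma^{-1} · (x - mu)] = (2)·(0.3226) + (0)·(-0.0645) = 0.6452.

Step 4 — take square root: d = √(0.6452) ≈ 0.8032.

d(x, mu) = √(0.6452) ≈ 0.8032


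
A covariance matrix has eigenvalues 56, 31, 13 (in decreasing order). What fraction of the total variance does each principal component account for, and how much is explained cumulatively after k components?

Step 1 — total variance = trace(Sigma) = Σ λ_i = 56 + 31 + 13 = 100.

Step 2 — fraction explained by component i = λ_i / Σ λ:
  PC1: 56/100 = 0.56
  PC2: 31/100 = 0.31
  PC3: 13/100 = 0.13

Step 3 — cumulative fraction after k components = (λ_1 + ... + λ_k) / Σ λ:
  k = 1: 56/100 = 0.56
  k = 2: (56 + 31)/100 = 87/100 = 0.87
  k = 3: (56 + 31 + 13)/100 = 100/100 = 1

Summary (fraction, with percent):

explained: PC1 0.56 (56%), PC2 0.31 (31%), PC3 0.13 (13%);  cumulative: 0.56, 0.87, 1


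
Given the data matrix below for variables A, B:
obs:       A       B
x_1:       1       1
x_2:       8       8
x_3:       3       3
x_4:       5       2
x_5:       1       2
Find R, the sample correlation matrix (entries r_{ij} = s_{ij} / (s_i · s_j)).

Step 1 — column means:
  mean(A) = (1 + 8 + 3 + 5 + 1) / 5 = 18/5 = 3.6
  mean(B) = (1 + 8 + 3 + 2 + 2) / 5 = 16/5 = 3.2

Step 2 — sample variances and covariances s[i,j] = (1/(n-1)) · Σ_k (x_{k,i} - mean_i) · (x_{k,j} - mean_j), with n-1 = 4:
  s[A,A] = ((-2.6)·(-2.6) + (4.4)·(4.4) + (-0.6)·(-0.6) + (1.4)·(1.4) + (-2.6)·(-2.6)) / 4 = 35.2/4 = 8.8
  s[A,B] = ((-2.6)·(-2.2) + (4.4)·(4.8) + (-0.6)·(-0.2) + (1.4)·(-1.2) + (-2.6)·(-1.2)) / 4 = 28.4/4 = 7.1
  s[B,B] = ((-2.2)·(-2.2) + (4.8)·(4.8) + (-0.2)·(-0.2) + (-1.2)·(-1.2) + (-1.2)·(-1.2)) / 4 = 30.8/4 = 7.7
  Sample standard deviations s_i = √(s[i,i]):
  s(A) = √(8.8) = 2.9665
  s(B) = √(7.7) = 2.7749

Step 3 — r_{ij} = s_{ij} / (s_i · s_j):
  r[A,A] = 1 (diagonal).
  r[A,B] = 7.1 / (2.9665 · 2.7749) = 7.1 / 8.2316 = 0.8625
  r[B,B] = 1 (diagonal).

R is symmetric with unit diagonal. Assembling:

R = [[1, 0.8625],
 [0.8625, 1]]


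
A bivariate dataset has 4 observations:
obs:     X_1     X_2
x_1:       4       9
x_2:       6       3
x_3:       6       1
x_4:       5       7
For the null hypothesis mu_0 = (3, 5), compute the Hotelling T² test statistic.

Step 1 — sample mean vector:
  mean(X_1) = (4 + 6 + 6 + 5) / 4 = 21/4 = 5.25
  mean(X_2) = (9 + 3 + 1 + 7) / 4 = 20/4 = 5
  x̄ = (5.25, 5),  deviation x̄ - mu_0 = (5.25, 5) - (3, 5) = (2.25, 0).

Step 2 — sample covariance matrix, S[i,j] = (1/(n-1)) · Σ_k (x_{k,i} - mean_i) · (x_{k,j} - mean_j), divisor n-1 = 3:
  S[X_1,X_1] = ((-1.25)·(-1.25) + (0.75)·(0.75) + (0.75)·(0.75) + (-0.25)·(-0.25)) / 3 = 2.75/3 = 0.9167
  S[X_1,X_2] = ((-1.25)·(4) + (0.75)·(-2) + (0.75)·(-4) + (-0.25)·(2)) / 3 = -10/3 = -3.3333
  S[X_2,X_2] = ((4)·(4) + (-2)·(-2) + (-4)·(-4) + (2)·(2)) / 3 = 40/3 = 13.3333
  S = [[0.9167, -3.3333],
 [-3.3333, 13.3333]].

Step 3 — invert S. det(S) = 0.9167·13.3333 - (-3.3333)² = 1.1111.
  S^{-1} = (1/det) · [[d, -b], [-b, a]] = [[12, 3],
 [3, 0.825]].

Step 4 — quadratic form (x̄ - mu_0)^T · S^{-1} · (x̄ - mu_0):
  S^{-1} · (x̄ - mu_0) = (27, 6.75),
  (x̄ - mu_0)^T · [...] = (2.25)·(27) + (0)·(6.75) = 60.75.

Step 5 — scale by n: T² = 4 · 60.75 = 243.

T² ≈ 243


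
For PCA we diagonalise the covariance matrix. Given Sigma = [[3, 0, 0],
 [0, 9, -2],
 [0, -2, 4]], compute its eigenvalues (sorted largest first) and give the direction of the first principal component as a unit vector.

Step 1 — characteristic polynomial p(λ) = det(λI - Sigma) = λ³ - tr·λ² + c_1·λ - det, where tr = trace, c_1 = sum of the principal 2×2 minors, det = det(Sigma):
  tr = 3 + 9 + 4 = 16,
  c_1 = (3·9 - (0)²) + (3·4 - (0)²) + (9·4 - (-2)²) = 27 + 12 + 32 = 71,
  det = 3·(9·4 - (-2)²) - (0)·((0)·4 - (-2)·(0)) + (0)·((0)·(-2) - 9·(0)) = 3·(32) - (0)·(0) + (0)·(0) = 96.
  So p(λ) = λ³ - 16λ² + 71λ - 96.
Step 2 — look for an integer root (rational root theorem: any rational root is an integer divisor of 96). Testing λ = 3:
  p(3) = 27 - 144 + 213 - 96 = 0  ✓
  Dividing out (λ - 3): p(λ) = (λ - 3)(λ² - 13λ + 32).
Step 3 — remaining eigenvalues from the quadratic λ² - 13λ + 32 = 0:
  Δ = 13² - 4·32 = 169 - 128 = 41,  λ = (13 ± √41)/2 = (13 ± 6.4031)/2 ≈ 9.7016 or 3.2984.
  Sorted: λ_1 = 9.7016,  λ_2 = 3.2984,  λ_3 = 3  (check: sum = 16 = tr ✓).

Step 4 — unit eigenvector for λ_1 ≈ 9.7016: v spans the null space of (Sigma - λ_1 I), whose rows are
  r_1 = (-6.7016, 0, 0),  r_2 = (0, -0.7016, -2),  r_3 = (0, -2, -5.7016).
  v is orthogonal to every row, so take v ∝ r_1 × r_2 = ((0)·(-2) - (0)·(-0.7016), (0)·(0) - (-6.7016)·(-2), (-6.7016)·(-0.7016) - (0)·(0)) ≈ (0, -13.4031, 4.7016).
  Rescale (multiply by -1 so the first nonzero entry is positive): u = (0, 13.4031, -4.7016).
  ||u|| = √((0)² + (13.4031)² + (-4.7016)²) = √(201.7484) ≈ 14.2038,  v_1 = u/||u|| ≈ (0, 0.9436, -0.331) (||v_1|| = 1).

λ_1 = 9.7016,  λ_2 = 3.2984,  λ_3 = 3;  v_1 ≈ (0, 0.9436, -0.331)


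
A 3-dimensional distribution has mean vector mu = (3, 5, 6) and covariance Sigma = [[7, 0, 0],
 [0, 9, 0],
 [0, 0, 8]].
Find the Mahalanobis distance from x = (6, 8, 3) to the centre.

Step 1 — centre the observation: (x - mu) = (3, 3, -3).

Step 2 — invert Sigma (cofactor / det for 3×3, or solve directly):
  Sigma^{-1} = [[0.1429, 0, 0],
 [0, 0.1111, 0],
 [0, 0, 0.125]].

Step 3 — form the quadratic (x - mu)^T · Sigma^{-1} · (x - mu):
  Sigma^{-1} · (x - mu) = (0.4286, 0.3333, -0.375).
  (x - mu)^T · [Sigma^{-1} · (x - mu)] = (3)·(0.4286) + (3)·(0.3333) + (-3)·(-0.375) = 3.4107.

Step 4 — take square root: d = √(3.4107) ≈ 1.8468.

d(x, mu) = √(3.4107) ≈ 1.8468


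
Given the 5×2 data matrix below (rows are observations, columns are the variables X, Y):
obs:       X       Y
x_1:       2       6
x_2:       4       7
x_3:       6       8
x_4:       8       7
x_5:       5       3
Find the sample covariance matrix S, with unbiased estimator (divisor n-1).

Step 1 — column means:
  mean(X) = (2 + 4 + 6 + 8 + 5) / 5 = 25/5 = 5
  mean(Y) = (6 + 7 + 8 + 7 + 3) / 5 = 31/5 = 6.2

Step 2 — sample covariance S[i,j] = (1/(n-1)) · Σ_k (x_{k,i} - mean_i) · (x_{k,j} - mean_j), with n-1 = 4.
  S[X,X] = ((-3)·(-3) + (-1)·(-1) + (1)·(1) + (3)·(3) + (0)·(0)) / 4 = 20/4 = 5
  S[X,Y] = ((-3)·(-0.2) + (-1)·(0.8) + (1)·(1.8) + (3)·(0.8) + (0)·(-3.2)) / 4 = 4/4 = 1
  S[Y,Y] = ((-0.2)·(-0.2) + (0.8)·(0.8) + (1.8)·(1.8) + (0.8)·(0.8) + (-3.2)·(-3.2)) / 4 = 14.8/4 = 3.7

S is symmetric (S[j,i] = S[i,j]). Assembling:

S = [[5, 1],
 [1, 3.7]]


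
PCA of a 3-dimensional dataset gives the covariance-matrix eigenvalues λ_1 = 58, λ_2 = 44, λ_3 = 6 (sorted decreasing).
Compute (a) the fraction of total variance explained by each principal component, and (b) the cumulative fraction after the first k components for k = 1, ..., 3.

Step 1 — total variance = trace(Sigma) = Σ λ_i = 58 + 44 + 6 = 108.

Step 2 — fraction explained by component i = λ_i / Σ λ:
  PC1: 58/108 = 0.537
  PC2: 44/108 = 0.4074
  PC3: 6/108 = 0.0556

Step 3 — cumulative fraction after k components = (λ_1 + ... + λ_k) / Σ λ:
  k = 1: 58/108 = 0.537
  k = 2: (58 + 44)/108 = 102/108 = 0.9444
  k = 3: (58 + 44 + 6)/108 = 108/108 = 1

Summary (fraction, with percent):

explained: PC1 0.537 (53.7%), PC2 0.4074 (40.74%), PC3 0.0556 (5.56%);  cumulative: 0.537, 0.9444, 1


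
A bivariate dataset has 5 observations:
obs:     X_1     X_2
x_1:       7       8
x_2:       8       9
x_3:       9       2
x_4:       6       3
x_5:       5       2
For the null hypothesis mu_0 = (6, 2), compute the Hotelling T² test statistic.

Step 1 — sample mean vector:
  mean(X_1) = (7 + 8 + 9 + 6 + 5) / 5 = 35/5 = 7
  mean(X_2) = (8 + 9 + 2 + 3 + 2) / 5 = 24/5 = 4.8
  x̄ = (7, 4.8),  deviation x̄ - mu_0 = (7, 4.8) - (6, 2) = (1, 2.8).

Step 2 — sample covariance matrix, S[i,j] = (1/(n-1)) · Σ_k (x_{k,i} - mean_i) · (x_{k,j} - mean_j), divisor n-1 = 4:
  S[X_1,X_1] = ((0)·(0) + (1)·(1) + (2)·(2) + (-1)·(-1) + (-2)·(-2)) / 4 = 10/4 = 2.5
  S[X_1,X_2] = ((0)·(3.2) + (1)·(4.2) + (2)·(-2.8) + (-1)·(-1.8) + (-2)·(-2.8)) / 4 = 6/4 = 1.5
  S[X_2,X_2] = ((3.2)·(3.2) + (4.2)·(4.2) + (-2.8)·(-2.8) + (-1.8)·(-1.8) + (-2.8)·(-2.8)) / 4 = 46.8/4 = 11.7
  S = [[2.5, 1.5],
 [1.5, 11.7]].

Step 3 — invert S. det(S) = 2.5·11.7 - (1.5)² = 27.
  S^{-1} = (1/det) · [[d, -b], [-b, a]] = [[0.4333, -0.0556],
 [-0.0556, 0.0926]].

Step 4 — quadratic form (x̄ - mu_0)^T · S^{-1} · (x̄ - mu_0):
  S^{-1} · (x̄ - mu_0) = (0.2778, 0.2037),
  (x̄ - mu_0)^T · [...] = (1)·(0.2778) + (2.8)·(0.2037) = 0.8481.

Step 5 — scale by n: T² = 5 · 0.8481 = 4.2407.

T² ≈ 4.2407


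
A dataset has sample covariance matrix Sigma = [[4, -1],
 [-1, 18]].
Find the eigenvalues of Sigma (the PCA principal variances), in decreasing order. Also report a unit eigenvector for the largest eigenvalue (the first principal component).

Step 1 — characteristic polynomial of 2×2 Sigma:
  det(Sigma - λI) = λ² - trace · λ + det = 0.
  trace = 4 + 18 = 22, det = 4·18 - (-1)² = 71.
Step 2 — discriminant:
  Δ = trace² - 4·det = 484 - 284 = 200.
Step 3 — eigenvalues:
  λ = (trace ± √Δ)/2 = (22 ± 14.1421)/2,
  λ_1 = 18.0711,  λ_2 = 3.9289.

Step 4 — unit eigenvector for λ_1: solve (Sigma - λ_1 I)v = 0. First row:
  (4 - 18.0711)·v_x + (-1)·v_y = 0, i.e. (-14.0711)·v_x + (-1)·v_y = 0,
  so v ∝ (b, λ_1 - a) = (-1, 14.0711); multiply by -1 so the first entry is positive: u = (1, -14.0711).
  ||u|| = √((1)² + (-14.0711)²) = √(198.9949) ≈ 14.1066,
  v_1 = u/||u|| ≈ (0.0709, -0.9975) (||v_1|| = 1).

λ_1 = 18.0711,  λ_2 = 3.9289;  v_1 ≈ (0.0709, -0.9975)


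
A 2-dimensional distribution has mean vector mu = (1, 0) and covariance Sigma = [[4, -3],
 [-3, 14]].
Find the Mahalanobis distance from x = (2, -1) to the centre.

Step 1 — centre the observation: (x - mu) = (1, -1).

Step 2 — invert Sigma. det(Sigma) = 4·14 - (-3)² = 47.
  Sigma^{-1} = (1/det) · [[d, -b], [-b, a]] = [[0.2979, 0.0638],
 [0.0638, 0.0851]].

Step 3 — form the quadratic (x - mu)^T · Sigma^{-1} · (x - mu):
  Sigma^{-1} · (x - mu) = (0.234, -0.0213).
  (x - mu)^T · [Sigma^{-1} · (x - mu)] = (1)·(0.234) + (-1)·(-0.0213) = 0.2553.

Step 4 — take square root: d = √(0.2553) ≈ 0.5053.

d(x, mu) = √(0.2553) ≈ 0.5053


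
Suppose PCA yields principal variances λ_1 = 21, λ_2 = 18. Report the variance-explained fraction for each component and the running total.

Step 1 — total variance = trace(Sigma) = Σ λ_i = 21 + 18 = 39.

Step 2 — fraction explained by component i = λ_i / Σ λ:
  PC1: 21/39 = 0.5385
  PC2: 18/39 = 0.4615

Step 3 — cumulative fraction after k components = (λ_1 + ... + λ_k) / Σ λ:
  k = 1: 21/39 = 0.5385
  k = 2: (21 + 18)/39 = 39/39 = 1

Summary (fraction, with percent):

explained: PC1 0.5385 (53.85%), PC2 0.4615 (46.15%);  cumulative: 0.5385, 1


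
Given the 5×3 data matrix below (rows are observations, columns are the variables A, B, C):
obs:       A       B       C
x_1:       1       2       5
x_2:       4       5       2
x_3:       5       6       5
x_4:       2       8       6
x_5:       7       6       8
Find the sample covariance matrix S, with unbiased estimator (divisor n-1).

Step 1 — column means:
  mean(A) = (1 + 4 + 5 + 2 + 7) / 5 = 19/5 = 3.8
  mean(B) = (2 + 5 + 6 + 8 + 6) / 5 = 27/5 = 5.4
  mean(C) = (5 + 2 + 5 + 6 + 8) / 5 = 26/5 = 5.2

Step 2 — sample covariance S[i,j] = (1/(n-1)) · Σ_k (x_{k,i} - mean_i) · (x_{k,j} - mean_j), with n-1 = 4.
  S[A,A] = ((-2.8)·(-2.8) + (0.2)·(0.2) + (1.2)·(1.2) + (-1.8)·(-1.8) + (3.2)·(3.2)) / 4 = 22.8/4 = 5.7
  S[A,B] = ((-2.8)·(-3.4) + (0.2)·(-0.4) + (1.2)·(0.6) + (-1.8)·(2.6) + (3.2)·(0.6)) / 4 = 7.4/4 = 1.85
  S[A,C] = ((-2.8)·(-0.2) + (0.2)·(-3.2) + (1.2)·(-0.2) + (-1.8)·(0.8) + (3.2)·(2.8)) / 4 = 7.2/4 = 1.8
  S[B,B] = ((-3.4)·(-3.4) + (-0.4)·(-0.4) + (0.6)·(0.6) + (2.6)·(2.6) + (0.6)·(0.6)) / 4 = 19.2/4 = 4.8
  S[B,C] = ((-3.4)·(-0.2) + (-0.4)·(-3.2) + (0.6)·(-0.2) + (2.6)·(0.8) + (0.6)·(2.8)) / 4 = 5.6/4 = 1.4
  S[C,C] = ((-0.2)·(-0.2) + (-3.2)·(-3.2) + (-0.2)·(-0.2) + (0.8)·(0.8) + (2.8)·(2.8)) / 4 = 18.8/4 = 4.7

S is symmetric (S[j,i] = S[i,j]). Assembling:

S = [[5.7, 1.85, 1.8],
 [1.85, 4.8, 1.4],
 [1.8, 1.4, 4.7]]


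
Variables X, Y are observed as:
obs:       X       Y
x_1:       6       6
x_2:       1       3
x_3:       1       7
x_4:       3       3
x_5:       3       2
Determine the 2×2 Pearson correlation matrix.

Step 1 — column means:
  mean(X) = (6 + 1 + 1 + 3 + 3) / 5 = 14/5 = 2.8
  mean(Y) = (6 + 3 + 7 + 3 + 2) / 5 = 21/5 = 4.2

Step 2 — sample variances and covariances s[i,j] = (1/(n-1)) · Σ_k (x_{k,i} - mean_i) · (x_{k,j} - mean_j), with n-1 = 4:
  s[X,X] = ((3.2)·(3.2) + (-1.8)·(-1.8) + (-1.8)·(-1.8) + (0.2)·(0.2) + (0.2)·(0.2)) / 4 = 16.8/4 = 4.2
  s[X,Y] = ((3.2)·(1.8) + (-1.8)·(-1.2) + (-1.8)·(2.8) + (0.2)·(-1.2) + (0.2)·(-2.2)) / 4 = 2.2/4 = 0.55
  s[Y,Y] = ((1.8)·(1.8) + (-1.2)·(-1.2) + (2.8)·(2.8) + (-1.2)·(-1.2) + (-2.2)·(-2.2)) / 4 = 18.8/4 = 4.7
  Sample standard deviations s_i = √(s[i,i]):
  s(X) = √(4.2) = 2.0494
  s(Y) = √(4.7) = 2.1679

Step 3 — r_{ij} = s_{ij} / (s_i · s_j):
  r[X,X] = 1 (diagonal).
  r[X,Y] = 0.55 / (2.0494 · 2.1679) = 0.55 / 4.443 = 0.1238
  r[Y,Y] = 1 (diagonal).

R is symmetric with unit diagonal. Assembling:

R = [[1, 0.1238],
 [0.1238, 1]]


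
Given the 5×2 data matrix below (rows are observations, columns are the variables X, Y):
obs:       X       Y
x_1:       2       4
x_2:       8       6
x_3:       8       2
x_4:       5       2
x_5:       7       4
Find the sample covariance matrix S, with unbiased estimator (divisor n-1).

Step 1 — column means:
  mean(X) = (2 + 8 + 8 + 5 + 7) / 5 = 30/5 = 6
  mean(Y) = (4 + 6 + 2 + 2 + 4) / 5 = 18/5 = 3.6

Step 2 — sample covariance S[i,j] = (1/(n-1)) · Σ_k (x_{k,i} - mean_i) · (x_{k,j} - mean_j), with n-1 = 4.
  S[X,X] = ((-4)·(-4) + (2)·(2) + (2)·(2) + (-1)·(-1) + (1)·(1)) / 4 = 26/4 = 6.5
  S[X,Y] = ((-4)·(0.4) + (2)·(2.4) + (2)·(-1.6) + (-1)·(-1.6) + (1)·(0.4)) / 4 = 2/4 = 0.5
  S[Y,Y] = ((0.4)·(0.4) + (2.4)·(2.4) + (-1.6)·(-1.6) + (-1.6)·(-1.6) + (0.4)·(0.4)) / 4 = 11.2/4 = 2.8

S is symmetric (S[j,i] = S[i,j]). Assembling:

S = [[6.5, 0.5],
 [0.5, 2.8]]


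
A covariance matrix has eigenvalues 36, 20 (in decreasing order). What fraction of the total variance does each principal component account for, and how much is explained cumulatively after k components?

Step 1 — total variance = trace(Sigma) = Σ λ_i = 36 + 20 = 56.

Step 2 — fraction explained by component i = λ_i / Σ λ:
  PC1: 36/56 = 0.6429
  PC2: 20/56 = 0.3571

Step 3 — cumulative fraction after k components = (λ_1 + ... + λ_k) / Σ λ:
  k = 1: 36/56 = 0.6429
  k = 2: (36 + 20)/56 = 56/56 = 1

Summary (fraction, with percent):

explained: PC1 0.6429 (64.29%), PC2 0.3571 (35.71%);  cumulative: 0.6429, 1


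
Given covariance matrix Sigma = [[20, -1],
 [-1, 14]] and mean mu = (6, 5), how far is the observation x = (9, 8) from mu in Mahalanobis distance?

Step 1 — centre the observation: (x - mu) = (3, 3).

Step 2 — invert Sigma. det(Sigma) = 20·14 - (-1)² = 279.
  Sigma^{-1} = (1/det) · [[d, -b], [-b, a]] = [[0.0502, 0.0036],
 [0.0036, 0.0717]].

Step 3 — form the quadratic (x - mu)^T · Sigma^{-1} · (x - mu):
  Sigma^{-1} · (x - mu) = (0.1613, 0.2258).
  (x - mu)^T · [Sigma^{-1} · (x - mu)] = (3)·(0.1613) + (3)·(0.2258) = 1.1613.

Step 4 — take square root: d = √(1.1613) ≈ 1.0776.

d(x, mu) = √(1.1613) ≈ 1.0776


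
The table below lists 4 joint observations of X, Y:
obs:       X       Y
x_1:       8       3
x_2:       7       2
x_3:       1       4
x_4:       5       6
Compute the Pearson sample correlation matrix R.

Step 1 — column means:
  mean(X) = (8 + 7 + 1 + 5) / 4 = 21/4 = 5.25
  mean(Y) = (3 + 2 + 4 + 6) / 4 = 15/4 = 3.75

Step 2 — sample variances and covariances s[i,j] = (1/(n-1)) · Σ_k (x_{k,i} - mean_i) · (x_{k,j} - mean_j), with n-1 = 3:
  s[X,X] = ((2.75)·(2.75) + (1.75)·(1.75) + (-4.25)·(-4.25) + (-0.25)·(-0.25)) / 3 = 28.75/3 = 9.5833
  s[X,Y] = ((2.75)·(-0.75) + (1.75)·(-1.75) + (-4.25)·(0.25) + (-0.25)·(2.25)) / 3 = -6.75/3 = -2.25
  s[Y,Y] = ((-0.75)·(-0.75) + (-1.75)·(-1.75) + (0.25)·(0.25) + (2.25)·(2.25)) / 3 = 8.75/3 = 2.9167
  Sample standard deviations s_i = √(s[i,i]):
  s(X) = √(9.5833) = 3.0957
  s(Y) = √(2.9167) = 1.7078

Step 3 — r_{ij} = s_{ij} / (s_i · s_j):
  r[X,X] = 1 (diagonal).
  r[X,Y] = -2.25 / (3.0957 · 1.7078) = -2.25 / 5.2869 = -0.4256
  r[Y,Y] = 1 (diagonal).

R is symmetric with unit diagonal. Assembling:

R = [[1, -0.4256],
 [-0.4256, 1]]


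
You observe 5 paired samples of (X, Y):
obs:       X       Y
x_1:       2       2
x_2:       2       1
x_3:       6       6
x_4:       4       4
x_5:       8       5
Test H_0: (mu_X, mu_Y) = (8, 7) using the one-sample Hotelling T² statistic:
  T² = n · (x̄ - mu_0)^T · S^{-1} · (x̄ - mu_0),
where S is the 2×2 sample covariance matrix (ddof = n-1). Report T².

Step 1 — sample mean vector:
  mean(X) = (2 + 2 + 6 + 4 + 8) / 5 = 22/5 = 4.4
  mean(Y) = (2 + 1 + 6 + 4 + 5) / 5 = 18/5 = 3.6
  x̄ = (4.4, 3.6),  deviation x̄ - mu_0 = (4.4, 3.6) - (8, 7) = (-3.6, -3.4).

Step 2 — sample covariance matrix, S[i,j] = (1/(n-1)) · Σ_k (x_{k,i} - mean_i) · (x_{k,j} - mean_j), divisor n-1 = 4:
  S[X,X] = ((-2.4)·(-2.4) + (-2.4)·(-2.4) + (1.6)·(1.6) + (-0.4)·(-0.4) + (3.6)·(3.6)) / 4 = 27.2/4 = 6.8
  S[X,Y] = ((-2.4)·(-1.6) + (-2.4)·(-2.6) + (1.6)·(2.4) + (-0.4)·(0.4) + (3.6)·(1.4)) / 4 = 18.8/4 = 4.7
  S[Y,Y] = ((-1.6)·(-1.6) + (-2.6)·(-2.6) + (2.4)·(2.4) + (0.4)·(0.4) + (1.4)·(1.4)) / 4 = 17.2/4 = 4.3
  S = [[6.8, 4.7],
 [4.7, 4.3]].

Step 3 — invert S. det(S) = 6.8·4.3 - (4.7)² = 7.15.
  S^{-1} = (1/det) · [[d, -b], [-b, a]] = [[0.6014, -0.6573],
 [-0.6573, 0.951]].

Step 4 — quadratic form (x̄ - mu_0)^T · S^{-1} · (x̄ - mu_0):
  S^{-1} · (x̄ - mu_0) = (0.0699, -0.8671),
  (x̄ - mu_0)^T · [...] = (-3.6)·(0.0699) + (-3.4)·(-0.8671) = 2.6965.

Step 5 — scale by n: T² = 5 · 2.6965 = 13.4825.

T² ≈ 13.4825


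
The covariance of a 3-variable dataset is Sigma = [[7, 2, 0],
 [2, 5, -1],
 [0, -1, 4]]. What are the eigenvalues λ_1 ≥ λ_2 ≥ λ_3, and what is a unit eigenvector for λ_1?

Step 1 — characteristic polynomial p(λ) = det(λI - Sigma) = λ³ - tr·λ² + c_1·λ - det, where tr = trace, c_1 = sum of the principal 2×2 minors, det = det(Sigma):
  tr = 7 + 5 + 4 = 16,
  c_1 = (7·5 - (2)²) + (7·4 - (0)²) + (5·4 - (-1)²) = 31 + 28 + 19 = 78,
  det = 7·(5·4 - (-1)²) - (2)·((2)·4 - (-1)·(0)) + (0)·((2)·(-1) - 5·(0)) = 7·(19) - (2)·(8) + (0)·(-2) = 117.
  So p(λ) = λ³ - 16λ² + 78λ - 117.
Step 2 — look for an integer root (rational root theorem: any rational root is an integer divisor of 117). Testing λ = 3:
  p(3) = 27 - 144 + 234 - 117 = 0  ✓
  Dividing out (λ - 3): p(λ) = (λ - 3)(λ² - 13λ + 39).
Step 3 — remaining eigenvalues from the quadratic λ² - 13λ + 39 = 0:
  Δ = 13² - 4·39 = 169 - 156 = 13,  λ = (13 ± √13)/2 = (13 ± 3.6056)/2 ≈ 8.3028 or 4.6972.
  Sorted: λ_1 = 8.3028,  λ_2 = 4.6972,  λ_3 = 3  (check: sum = 16 = tr ✓).

Step 4 — unit eigenvector for λ_1 ≈ 8.3028: v spans the null space of (Sigma - λ_1 I), whose rows are
  r_1 = (-1.3028, 2, 0),  r_2 = (2, -3.3028, -1),  r_3 = (0, -1, -4.3028).
  v is orthogonal to every row, so take v ∝ r_1 × r_2 = ((2)·(-1) - (0)·(-3.3028), (0)·(2) - (-1.3028)·(-1), (-1.3028)·(-3.3028) - (2)·(2)) ≈ (-2, -1.3028, 0.3028).
  Rescale (multiply by -1 so the first nonzero entry is positive): u = (2, 1.3028, -0.3028).
  ||u|| = √((2)² + (1.3028)² + (-0.3028)²) = √(5.7889) ≈ 2.406,  v_1 = u/||u|| ≈ (0.8313, 0.5415, -0.1258) (||v_1|| = 1).

λ_1 = 8.3028,  λ_2 = 4.6972,  λ_3 = 3;  v_1 ≈ (0.8313, 0.5415, -0.1258)


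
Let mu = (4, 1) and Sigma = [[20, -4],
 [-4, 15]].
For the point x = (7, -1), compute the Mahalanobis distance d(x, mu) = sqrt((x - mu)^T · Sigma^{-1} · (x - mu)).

Step 1 — centre the observation: (x - mu) = (3, -2).

Step 2 — invert Sigma. det(Sigma) = 20·15 - (-4)² = 284.
  Sigma^{-1} = (1/det) · [[d, -b], [-b, a]] = [[0.0528, 0.0141],
 [0.0141, 0.0704]].

Step 3 — form the quadratic (x - mu)^T · Sigma^{-1} · (x - mu):
  Sigma^{-1} · (x - mu) = (0.1303, -0.0986).
  (x - mu)^T · [Sigma^{-1} · (x - mu)] = (3)·(0.1303) + (-2)·(-0.0986) = 0.588.

Step 4 — take square root: d = √(0.588) ≈ 0.7668.

d(x, mu) = √(0.588) ≈ 0.7668


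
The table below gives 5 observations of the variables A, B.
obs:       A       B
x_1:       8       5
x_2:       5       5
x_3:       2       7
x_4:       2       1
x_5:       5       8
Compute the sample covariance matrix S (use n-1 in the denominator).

Step 1 — column means:
  mean(A) = (8 + 5 + 2 + 2 + 5) / 5 = 22/5 = 4.4
  mean(B) = (5 + 5 + 7 + 1 + 8) / 5 = 26/5 = 5.2

Step 2 — sample covariance S[i,j] = (1/(n-1)) · Σ_k (x_{k,i} - mean_i) · (x_{k,j} - mean_j), with n-1 = 4.
  S[A,A] = ((3.6)·(3.6) + (0.6)·(0.6) + (-2.4)·(-2.4) + (-2.4)·(-2.4) + (0.6)·(0.6)) / 4 = 25.2/4 = 6.3
  S[A,B] = ((3.6)·(-0.2) + (0.6)·(-0.2) + (-2.4)·(1.8) + (-2.4)·(-4.2) + (0.6)·(2.8)) / 4 = 6.6/4 = 1.65
  S[B,B] = ((-0.2)·(-0.2) + (-0.2)·(-0.2) + (1.8)·(1.8) + (-4.2)·(-4.2) + (2.8)·(2.8)) / 4 = 28.8/4 = 7.2

S is symmetric (S[j,i] = S[i,j]). Assembling:

S = [[6.3, 1.65],
 [1.65, 7.2]]


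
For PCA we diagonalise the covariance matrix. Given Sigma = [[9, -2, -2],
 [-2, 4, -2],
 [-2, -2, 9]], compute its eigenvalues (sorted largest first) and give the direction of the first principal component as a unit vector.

Step 1 — characteristic polynomial p(λ) = det(λI - Sigma) = λ³ - tr·λ² + c_1·λ - det, where tr = trace, c_1 = sum of the principal 2×2 minors, det = det(Sigma):
  tr = 9 + 4 + 9 = 22,
  c_1 = (9·4 - (-2)²) + (9·9 - (-2)²) + (4·9 - (-2)²) = 32 + 77 + 32 = 141,
  det = 9·(4·9 - (-2)²) - (-2)·((-2)·9 - (-2)·(-2)) + (-2)·((-2)·(-2) - 4·(-2)) = 9·(32) - (-2)·(-22) + (-2)·(12) = 220.
  So p(λ) = λ³ - 22λ² + 141λ - 220.
Step 2 — look for an integer root (rational root theorem: any rational root is an integer divisor of 220). Testing λ = 11:
  p(11) = 1331 - 2662 + 1551 - 220 = 0  ✓
  Dividing out (λ - 11): p(λ) = (λ - 11)(λ² - 11λ + 20).
Step 3 — remaining eigenvalues from the quadratic λ² - 11λ + 20 = 0:
  Δ = 11² - 4·20 = 121 - 80 = 41,  λ = (11 ± √41)/2 = (11 ± 6.4031)/2 ≈ 8.7016 or 2.2984.
  Sorted: λ_1 = 11,  λ_2 = 8.7016,  λ_3 = 2.2984  (check: sum = 22 = tr ✓).

Step 4 — unit eigenvector for λ_1 = 11: v spans the null space of (Sigma - λ_1 I), whose rows are
  r_1 = (-2, -2, -2),  r_2 = (-2, -7, -2),  r_3 = (-2, -2, -2).
  v is orthogonal to every row, so take v ∝ r_1 × r_2 = ((-2)·(-2) - (-2)·(-7), (-2)·(-2) - (-2)·(-2), (-2)·(-7) - (-2)·(-2)) = (-10, 0, 10).
  Rescale (divide by 10; multiply by -1 so the first nonzero entry is positive): u = (1, 0, -1).
  ||u|| = √((1)² + (0)² + (-1)²) = √(2) ≈ 1.4142,  v_1 = u/||u|| ≈ (0.7071, 0, -0.7071) (||v_1|| = 1).

λ_1 = 11,  λ_2 = 8.7016,  λ_3 = 2.2984;  v_1 ≈ (0.7071, 0, -0.7071)


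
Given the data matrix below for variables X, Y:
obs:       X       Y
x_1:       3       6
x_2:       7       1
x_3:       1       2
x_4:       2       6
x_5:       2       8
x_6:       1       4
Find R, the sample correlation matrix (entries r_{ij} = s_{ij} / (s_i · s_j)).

Step 1 — column means:
  mean(X) = (3 + 7 + 1 + 2 + 2 + 1) / 6 = 16/6 = 2.6667
  mean(Y) = (6 + 1 + 2 + 6 + 8 + 4) / 6 = 27/6 = 4.5

Step 2 — sample variances and covariances s[i,j] = (1/(n-1)) · Σ_k (x_{k,i} - mean_i) · (x_{k,j} - mean_j), with n-1 = 5:
  s[X,X] = ((0.3333)·(0.3333) + (4.3333)·(4.3333) + (-1.6667)·(-1.6667) + (-0.6667)·(-0.6667) + (-0.6667)·(-0.6667) + (-1.6667)·(-1.6667)) / 5 = 25.3333/5 = 5.0667
  s[X,Y] = ((0.3333)·(1.5) + (4.3333)·(-3.5) + (-1.6667)·(-2.5) + (-0.6667)·(1.5) + (-0.6667)·(3.5) + (-1.6667)·(-0.5)) / 5 = -13/5 = -2.6
  s[Y,Y] = ((1.5)·(1.5) + (-3.5)·(-3.5) + (-2.5)·(-2.5) + (1.5)·(1.5) + (3.5)·(3.5) + (-0.5)·(-0.5)) / 5 = 35.5/5 = 7.1
  Sample standard deviations s_i = √(s[i,i]):
  s(X) = √(5.0667) = 2.2509
  s(Y) = √(7.1) = 2.6646

Step 3 — r_{ij} = s_{ij} / (s_i · s_j):
  r[X,X] = 1 (diagonal).
  r[X,Y] = -2.6 / (2.2509 · 2.6646) = -2.6 / 5.9978 = -0.4335
  r[Y,Y] = 1 (diagonal).

R is symmetric with unit diagonal. Assembling:

R = [[1, -0.4335],
 [-0.4335, 1]]
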